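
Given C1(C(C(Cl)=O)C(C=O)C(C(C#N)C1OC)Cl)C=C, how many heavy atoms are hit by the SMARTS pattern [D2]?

4

Check the 18 heavy atoms by environment: 7× C (D3) → no; 3× C (D2) → match; 1× N (D1) → no; 2× O (D1) → no; 2× C (D1) → no; 2× Cl (D1) → no; 1× O (D2) → match.
Summing the matching environments: 3 + 1 = 4 matching atoms.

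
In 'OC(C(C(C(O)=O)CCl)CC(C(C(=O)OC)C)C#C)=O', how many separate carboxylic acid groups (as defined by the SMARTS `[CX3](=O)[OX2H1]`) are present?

[CX3](=O)[OX2H1] is the SMARTS for a carboxylic acid: an sp2 carbon double-bonded to O and single-bonded to an -OH oxygen.
The molecule carries 2 separate instances of a carboxylic acid group (-C(=O)OH) meeting every constraint; each maps to a distinct set of atoms, giving 2 matches.

2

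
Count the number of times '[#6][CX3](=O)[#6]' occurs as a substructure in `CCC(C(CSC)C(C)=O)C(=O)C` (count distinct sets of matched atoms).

2

[#6][CX3](=O)[#6] is the SMARTS for a ketone: a carbonyl carbon (no H) flanked by two carbons.
The molecule carries 2 separate instances of an acetyl/ketone group (-C(=O)CH3) meeting every constraint; each maps to a distinct set of atoms, giving 2 matches.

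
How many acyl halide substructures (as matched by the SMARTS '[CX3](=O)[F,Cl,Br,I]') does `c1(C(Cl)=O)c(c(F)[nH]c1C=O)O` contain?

[CX3](=O)[F,Cl,Br,I] is the SMARTS for an acyl halide: a carbonyl carbon bonded to a halogen.
Exactly one fragment in the molecule meets all constraints, giving 1 match.

1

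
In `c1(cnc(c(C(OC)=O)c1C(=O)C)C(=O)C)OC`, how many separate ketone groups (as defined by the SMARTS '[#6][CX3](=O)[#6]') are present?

2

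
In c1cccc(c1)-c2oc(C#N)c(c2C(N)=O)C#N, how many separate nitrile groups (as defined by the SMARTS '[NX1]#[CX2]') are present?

[NX1]#[CX2] is the SMARTS for a nitrile: a nitrogen triple-bonded to a two-connected carbon.
The molecule carries 2 separate instances of a nitrile (-C#N) meeting every constraint; each maps to a distinct set of atoms, giving 2 matches.

2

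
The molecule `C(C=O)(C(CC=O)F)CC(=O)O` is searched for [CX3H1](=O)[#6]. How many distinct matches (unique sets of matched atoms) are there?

[CX3H1](=O)[#6] is the SMARTS for an aldehyde: an sp2 carbon with one H, double-bonded to O and single-bonded to carbon.
The molecule carries 2 separate instances of an aldehyde (-CHO) meeting every constraint; each maps to a distinct set of atoms, giving 2 matches.

2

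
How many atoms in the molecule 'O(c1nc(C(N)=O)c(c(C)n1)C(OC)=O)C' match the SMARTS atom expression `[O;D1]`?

The query [O;D1] means: aliphatic oxygen bonded to exactly one heavy atom.
Check the 16 heavy atoms by environment: 2× n (aromatic, D2) → no; 4× c (aromatic, D3) → no; 2× C (D3) → no; 2× O (D1) → match; 1× N (D1) → no; 2× O (D2) → no; 3× C (D1) → no.
That gives 2 matching atoms.

2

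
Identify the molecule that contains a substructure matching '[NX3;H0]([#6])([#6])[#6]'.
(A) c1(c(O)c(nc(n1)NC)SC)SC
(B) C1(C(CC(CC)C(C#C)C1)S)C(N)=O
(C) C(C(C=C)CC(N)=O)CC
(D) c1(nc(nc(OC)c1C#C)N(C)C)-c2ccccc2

[NX3;H0]([#6])([#6])[#6] describes a trivalent nitrogen with no H, bonded to three carbons (a tertiary amine).
(A) has an N-methylamino group (-NHCH3) but the nitrogen still has one H (H1), not H0.
(B) has a primary amide (-C(=O)NH2) but the amide nitrogen has H2 and only one carbon neighbour.
(C) has a primary amide (-C(=O)NH2) but the amide nitrogen has H2 and only one carbon neighbour.
(D) contains a dimethylamino group (-N(CH3)2), which satisfies every atom and bond constraint.
So the answer is (D).

D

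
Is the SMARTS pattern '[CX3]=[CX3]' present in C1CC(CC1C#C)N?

No

The pattern [CX3]=[CX3] describes a non-aromatic C=C double bond between two sp2 carbons — an alkene.
The closest candidate here is an ethynyl group (-C#CH), but the C-C bond is a triple bond, not a double bond. No other fragment satisfies the full query, so there is no match.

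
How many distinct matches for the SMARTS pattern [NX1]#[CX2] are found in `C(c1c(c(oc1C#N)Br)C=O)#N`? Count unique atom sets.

2

[NX1]#[CX2] is the SMARTS for a nitrile: a nitrogen triple-bonded to a two-connected carbon.
The molecule carries 2 separate instances of a nitrile (-C#N) meeting every constraint; each maps to a distinct set of atoms, giving 2 matches.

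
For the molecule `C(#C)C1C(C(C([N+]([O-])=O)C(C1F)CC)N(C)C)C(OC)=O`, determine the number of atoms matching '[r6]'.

6

The query [r6] means: r6 matches atoms in a six-membered ring.
Check the 21 heavy atoms by environment: 6× C (in 6-ring) → match; 8× C (acyclic) → no; 1× N (charge +1, acyclic) → no; 1× O (charge -1, acyclic) → no; 3× O (acyclic) → no; 1× F (acyclic) → no; 1× N (acyclic) → no.
That gives 6 matching atoms.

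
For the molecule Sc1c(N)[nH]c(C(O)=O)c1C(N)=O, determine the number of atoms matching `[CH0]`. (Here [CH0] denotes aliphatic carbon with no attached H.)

2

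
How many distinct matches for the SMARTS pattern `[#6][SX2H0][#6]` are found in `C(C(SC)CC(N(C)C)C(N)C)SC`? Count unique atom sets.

[#6][SX2H0][#6] is the SMARTS for a thioether: an aliphatic sulfur bridging two carbons with no H on the sulfur.
The molecule carries 2 separate instances of a methylthio ether (-SCH3) meeting every constraint; each maps to a distinct set of atoms, giving 2 matches.

2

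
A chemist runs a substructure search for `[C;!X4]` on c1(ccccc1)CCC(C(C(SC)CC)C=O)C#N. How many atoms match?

2

Check the 19 heavy atoms by environment: 8× C (X4) → no; 6× c (aromatic, X3) → no; 1× C (X2) → match; 1× N (X1) → no; 1× S (X2) → no; 1× C (X3) → match; 1× O (X1) → no.
Summing the matching environments: 1 + 1 = 2 matching atoms.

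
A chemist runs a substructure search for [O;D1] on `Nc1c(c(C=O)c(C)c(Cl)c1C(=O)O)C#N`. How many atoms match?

Check the 16 heavy atoms by environment: 6× c (aromatic, D3) → no; 2× N (D1) → no; 2× C (D2) → no; 3× O (D1) → match; 1× C (D1) → no; 1× C (D3) → no; 1× Cl (D1) → no.
That gives 3 matching atoms.

3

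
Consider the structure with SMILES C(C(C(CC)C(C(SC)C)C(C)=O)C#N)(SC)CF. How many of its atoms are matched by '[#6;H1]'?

5

The query [#6;H1] means: any carbon bearing exactly one hydrogen.
Check the 19 heavy atoms by environment: 5× C (H3) → no; 5× C (H1) → match; 2× C (H2) → no; 2× S (H0) → no; 2× C (H0) → no; 1× N (H0) → no; 1× F (H0) → no; 1× O (H0) → no.
That gives 5 matching atoms.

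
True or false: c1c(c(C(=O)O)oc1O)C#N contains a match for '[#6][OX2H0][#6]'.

False

The pattern [#6][OX2H0][#6] describes an aliphatic oxygen bridging two carbons with no H on the oxygen — an ether.
The closest candidate here is a hydroxyl group (-OH), but the oxygen has H1, not H0 bridging two carbons. No other fragment satisfies the full query, so there is no match.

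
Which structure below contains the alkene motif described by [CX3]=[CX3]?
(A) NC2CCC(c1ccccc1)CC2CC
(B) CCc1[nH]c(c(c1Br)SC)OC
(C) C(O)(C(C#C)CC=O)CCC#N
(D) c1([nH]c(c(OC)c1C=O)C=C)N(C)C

D

[CX3]=[CX3] describes a non-aromatic C=C double bond between two sp2 carbons (an alkene).
(A) has an ethyl group (-CH2CH3) but its C-C bond is a single bond between CX4 carbons, not CX3=CX3.
(B) has an ethyl group (-CH2CH3) but its C-C bond is a single bond between CX4 carbons, not CX3=CX3.
(C) has an ethynyl group (-C#CH) but the C-C bond is a triple bond, not a double bond.
(D) contains a vinyl group (-CH=CH2), which satisfies every atom and bond constraint.
So the answer is (D).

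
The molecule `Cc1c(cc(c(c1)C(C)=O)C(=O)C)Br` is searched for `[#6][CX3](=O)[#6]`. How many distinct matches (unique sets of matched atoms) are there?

2

[#6][CX3](=O)[#6] is the SMARTS for a ketone: a carbonyl carbon (no H) flanked by two carbons.
The molecule carries 2 separate instances of an acetyl/ketone group (-C(=O)CH3) meeting every constraint; each maps to a distinct set of atoms, giving 2 matches.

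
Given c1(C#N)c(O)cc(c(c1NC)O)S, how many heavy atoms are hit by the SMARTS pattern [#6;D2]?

2

The query [#6;D2] means: any carbon bonded to exactly two heavy atoms.
Check the 13 heavy atoms by environment: 1× c (aromatic, D2) → match; 5× c (aromatic, D3) → no; 1× S (D1) → no; 1× C (D2) → match; 1× N (D1) → no; 1× N (D2) → no; 1× C (D1) → no; 2× O (D1) → no.
Summing the matching environments: 1 + 1 = 2 matching atoms.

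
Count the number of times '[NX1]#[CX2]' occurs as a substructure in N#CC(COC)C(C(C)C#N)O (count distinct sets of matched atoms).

2

[NX1]#[CX2] is the SMARTS for a nitrile: a nitrogen triple-bonded to a two-connected carbon.
The molecule carries 2 separate instances of a nitrile (-C#N) meeting every constraint; each maps to a distinct set of atoms, giving 2 matches.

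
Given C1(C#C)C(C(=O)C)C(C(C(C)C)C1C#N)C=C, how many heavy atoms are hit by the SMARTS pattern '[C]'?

The query [C] means: uppercase C matches aliphatic (non-aromatic) carbon only.
Check the 17 heavy atoms by environment: 15× C → match; 1× N → no; 1× O → no.
That gives 15 matching atoms.

15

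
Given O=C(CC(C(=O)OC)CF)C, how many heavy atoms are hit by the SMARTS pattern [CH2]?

Check the 11 heavy atoms by environment: 2× C (H2) → match; 1× C (H1) → no; 2× C (H0) → no; 3× O (H0) → no; 2× C (H3) → no; 1× F (H0) → no.
That gives 2 matching atoms.

2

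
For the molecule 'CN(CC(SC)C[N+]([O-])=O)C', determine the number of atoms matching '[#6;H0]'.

The query [#6;H0] means: any carbon with no attached hydrogen.
Check the 11 heavy atoms by environment: 2× C (H2) → no; 1× C (H1) → no; 1× N (H0) → no; 3× C (H3) → no; 1× S (H0) → no; 1× N (charge +1, H0) → no; 1× O (charge -1, H0) → no; 1× O (H0) → no.
No environment satisfies the query, so 0 matching atoms.

0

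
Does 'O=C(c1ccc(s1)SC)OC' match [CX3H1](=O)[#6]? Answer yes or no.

No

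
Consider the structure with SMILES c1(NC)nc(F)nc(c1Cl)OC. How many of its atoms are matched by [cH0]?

4

Check the 12 heavy atoms by environment: 2× n (aromatic, H0) → no; 4× c (aromatic, H0) → match; 1× N (H1) → no; 2× C (H3) → no; 1× O (H0) → no; 1× F (H0) → no; 1× Cl (H0) → no.
That gives 4 matching atoms.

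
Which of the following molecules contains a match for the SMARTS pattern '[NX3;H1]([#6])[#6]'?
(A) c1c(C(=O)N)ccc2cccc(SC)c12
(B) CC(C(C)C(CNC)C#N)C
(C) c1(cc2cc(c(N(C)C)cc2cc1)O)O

B

[NX3;H1]([#6])[#6] describes a trivalent nitrogen with one H, bonded to two carbons (a secondary amine).
(A) has a primary amide (-C(=O)NH2) but the -C(=O)NH2 nitrogen has H2, not H1.
(B) contains an N-methylamino group (-NHCH3), which satisfies every atom and bond constraint.
(C) has a dimethylamino group (-N(CH3)2) but the nitrogen has H0, not H1.
So the answer is (B).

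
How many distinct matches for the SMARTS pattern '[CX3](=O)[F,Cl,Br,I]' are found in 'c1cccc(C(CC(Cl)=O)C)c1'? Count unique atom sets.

1

[CX3](=O)[F,Cl,Br,I] is the SMARTS for an acyl halide: a carbonyl carbon bonded to a halogen.
Exactly one fragment in the molecule meets all constraints, giving 1 match.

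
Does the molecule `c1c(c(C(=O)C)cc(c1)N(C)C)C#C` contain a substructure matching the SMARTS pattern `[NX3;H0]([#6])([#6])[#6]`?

Yes

The pattern [NX3;H0]([#6])([#6])[#6] describes a trivalent nitrogen with no H, bonded to three carbons — a tertiary amine.
The molecule carries a dimethylamino group (-N(CH3)2), whose atoms satisfy every constraint of the query, so the pattern matches.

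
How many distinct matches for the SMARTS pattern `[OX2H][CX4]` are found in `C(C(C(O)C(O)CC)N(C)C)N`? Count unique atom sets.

2

[OX2H][CX4] is the SMARTS for an aliphatic alcohol: a hydroxyl oxygen bound to an sp3 (X4) carbon.
The molecule carries 2 separate instances of a hydroxyl group (-OH) meeting every constraint; each maps to a distinct set of atoms, giving 2 matches.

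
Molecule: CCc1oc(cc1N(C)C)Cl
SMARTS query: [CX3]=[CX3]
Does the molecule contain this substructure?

No

The pattern [CX3]=[CX3] describes a non-aromatic C=C double bond between two sp2 carbons — an alkene.
The closest candidate here is an ethyl group (-CH2CH3), but its C-C bond is a single bond between CX4 carbons, not CX3=CX3. No other fragment satisfies the full query, so there is no match.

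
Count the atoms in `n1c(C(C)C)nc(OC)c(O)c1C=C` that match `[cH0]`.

4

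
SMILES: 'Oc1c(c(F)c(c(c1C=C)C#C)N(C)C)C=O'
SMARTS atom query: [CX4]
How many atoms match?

Check the 17 heavy atoms by environment: 6× c (aromatic, X3) → no; 2× C (X2) → no; 1× F (X1) → no; 3× C (X3) → no; 1× O (X1) → no; 1× N (X3) → no; 2× C (X4) → match; 1× O (X2) → no.
That gives 2 matching atoms.

2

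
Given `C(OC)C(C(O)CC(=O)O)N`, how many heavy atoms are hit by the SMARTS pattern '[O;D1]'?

3

Check the 11 heavy atoms by environment: 2× C (D2) → no; 3× C (D3) → no; 1× O (D2) → no; 1× C (D1) → no; 3× O (D1) → match; 1× N (D1) → no.
That gives 3 matching atoms.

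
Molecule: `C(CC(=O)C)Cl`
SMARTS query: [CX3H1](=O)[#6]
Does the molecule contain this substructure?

No

The pattern [CX3H1](=O)[#6] describes an sp2 carbon with one H, double-bonded to O and single-bonded to carbon — an aldehyde.
The closest candidate here is an acetyl/ketone group (-C(=O)CH3), but the carbonyl carbon has H0 (two carbon neighbours), not H1. No other fragment satisfies the full query, so there is no match.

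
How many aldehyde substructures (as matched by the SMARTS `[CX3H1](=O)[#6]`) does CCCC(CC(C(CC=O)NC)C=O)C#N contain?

[CX3H1](=O)[#6] is the SMARTS for an aldehyde: an sp2 carbon with one H, double-bonded to O and single-bonded to carbon.
The molecule carries 2 separate instances of an aldehyde (-CHO) meeting every constraint; each maps to a distinct set of atoms, giving 2 matches.

2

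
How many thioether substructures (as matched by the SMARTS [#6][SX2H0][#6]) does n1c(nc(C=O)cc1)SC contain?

1

[#6][SX2H0][#6] is the SMARTS for a thioether: an aliphatic sulfur bridging two carbons with no H on the sulfur.
Exactly one fragment in the molecule meets all constraints, giving 1 match.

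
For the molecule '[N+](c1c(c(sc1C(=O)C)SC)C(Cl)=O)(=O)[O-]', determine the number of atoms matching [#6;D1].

2

The query [#6;D1] means: carbon bonded to exactly one heavy atom.
Check the 16 heavy atoms by environment: 1× s (aromatic, D2) → no; 4× c (aromatic, D3) → no; 1× S (D2) → no; 2× C (D1) → match; 2× C (D3) → no; 3× O (D1) → no; 1× Cl (D1) → no; 1× N (charge +1, D3) → no; 1× O (charge -1, D1) → no.
That gives 2 matching atoms.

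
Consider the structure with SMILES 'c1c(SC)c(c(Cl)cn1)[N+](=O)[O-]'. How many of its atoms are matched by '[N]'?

Check the 12 heavy atoms by environment: 1× n (aromatic) → no; 5× c (aromatic) → no; 1× N (charge +1) → match; 1× O (charge -1) → no; 1× O → no; 1× Cl → no; 1× S → no; 1× C → no.
That gives 1 matching atom.

1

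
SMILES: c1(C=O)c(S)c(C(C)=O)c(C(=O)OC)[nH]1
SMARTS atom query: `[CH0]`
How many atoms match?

The query [CH0] means: aliphatic carbon with no attached hydrogen.
Check the 15 heavy atoms by environment: 1× n (aromatic, H1) → no; 4× c (aromatic, H0) → no; 2× C (H0) → match; 4× O (H0) → no; 2× C (H3) → no; 1× S (H1) → no; 1× C (H1) → no.
That gives 2 matching atoms.

2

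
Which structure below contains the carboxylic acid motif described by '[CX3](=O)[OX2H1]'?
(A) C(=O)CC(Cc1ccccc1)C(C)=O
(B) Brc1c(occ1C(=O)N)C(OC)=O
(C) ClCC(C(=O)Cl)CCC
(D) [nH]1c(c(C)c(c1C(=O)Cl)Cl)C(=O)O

[CX3](=O)[OX2H1] describes an sp2 carbon double-bonded to O and single-bonded to an -OH oxygen (a carboxylic acid).
(A) has an aldehyde (-CHO) but there is no singly-bonded oxygen on the carbonyl carbon.
(B) has a methyl-ester group (-C(=O)OCH3) but the singly-bonded O has no H (OX2H0, not OX2H1).
(C) has an acyl chloride (-C(=O)Cl) but the carbonyl is bonded to Cl, not to an -OH oxygen.
(D) contains a carboxylic acid group (-C(=O)OH), which satisfies every atom and bond constraint.
So the answer is (D).

D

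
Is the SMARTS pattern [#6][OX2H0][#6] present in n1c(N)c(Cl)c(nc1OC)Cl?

The pattern [#6][OX2H0][#6] describes an aliphatic oxygen bridging two carbons with no H on the oxygen — an ether.
The molecule carries a methoxy ether (-OCH3), whose atoms satisfy every constraint of the query, so the pattern matches.

Yes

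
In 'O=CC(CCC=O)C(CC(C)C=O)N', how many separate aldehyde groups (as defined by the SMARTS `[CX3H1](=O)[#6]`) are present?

3

[CX3H1](=O)[#6] is the SMARTS for an aldehyde: an sp2 carbon with one H, double-bonded to O and single-bonded to carbon.
The molecule carries 3 separate instances of an aldehyde (-CHO) meeting every constraint; each maps to a distinct set of atoms, giving 3 matches.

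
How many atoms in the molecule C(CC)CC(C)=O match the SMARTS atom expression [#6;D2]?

3

The query [#6;D2] means: any carbon bonded to exactly two heavy atoms.
Check the 7 heavy atoms by environment: 3× C (D2) → match; 2× C (D1) → no; 1× C (D3) → no; 1× O (D1) → no.
That gives 3 matching atoms.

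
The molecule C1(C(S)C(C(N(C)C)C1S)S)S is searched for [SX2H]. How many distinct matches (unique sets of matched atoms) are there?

4

[SX2H] is the SMARTS for a thiol: an aliphatic sulfur with two connections, one being H.
The molecule carries 4 separate instances of a thiol (-SH) meeting every constraint; each maps to a distinct set of atoms, giving 4 matches.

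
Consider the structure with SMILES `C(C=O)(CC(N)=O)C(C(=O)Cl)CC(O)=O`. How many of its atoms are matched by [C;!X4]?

The query [C;!X4] means: aliphatic carbon that does not have four total connections.
Check the 15 heavy atoms by environment: 4× C (X4) → no; 4× C (X3) → match; 4× O (X1) → no; 1× N (X3) → no; 1× O (X2) → no; 1× Cl (X1) → no.
That gives 4 matching atoms.

4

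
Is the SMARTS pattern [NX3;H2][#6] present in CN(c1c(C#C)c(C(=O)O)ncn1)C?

No

The pattern [NX3;H2][#6] describes a trivalent nitrogen with two H attached to carbon — a primary amine.
The closest candidate here is a dimethylamino group (-N(CH3)2), but the nitrogen has H0, not H2. No other fragment satisfies the full query, so there is no match.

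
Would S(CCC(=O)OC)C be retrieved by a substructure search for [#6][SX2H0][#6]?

The pattern [#6][SX2H0][#6] describes an aliphatic sulfur bridging two carbons with no H on the sulfur — a thioether.
The molecule carries a methylthio ether (-SCH3), whose atoms satisfy every constraint of the query, so the pattern matches.

Yes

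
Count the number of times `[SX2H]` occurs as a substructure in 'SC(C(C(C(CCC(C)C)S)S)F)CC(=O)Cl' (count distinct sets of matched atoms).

[SX2H] is the SMARTS for a thiol: an aliphatic sulfur with two connections, one being H.
The molecule carries 3 separate instances of a thiol (-SH) meeting every constraint; each maps to a distinct set of atoms, giving 3 matches.

3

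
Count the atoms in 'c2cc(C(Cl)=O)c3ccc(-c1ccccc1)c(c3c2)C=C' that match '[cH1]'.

The query [cH1] means: aromatic carbon bearing exactly one hydrogen.
Check the 21 heavy atoms by environment: 6× c (aromatic, H0) → no; 10× c (aromatic, H1) → match; 1× C (H0) → no; 1× O (H0) → no; 1× Cl (H0) → no; 1× C (H1) → no; 1× C (H2) → no.
That gives 10 matching atoms.

10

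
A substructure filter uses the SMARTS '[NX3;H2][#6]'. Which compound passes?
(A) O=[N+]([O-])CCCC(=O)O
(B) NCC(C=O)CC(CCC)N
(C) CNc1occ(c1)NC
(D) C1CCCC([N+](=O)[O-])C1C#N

[NX3;H2][#6] describes a trivalent nitrogen with two H attached to carbon (a primary amine).
(A) has a nitro group (-[N+](=O)[O-]) but the nitrogen is [N+] with no H, not NX3H2.
(B) contains a primary amino group (-NH2), which satisfies every atom and bond constraint.
(C) has an N-methylamino group (-NHCH3) but the nitrogen bears two carbons and only one H (H1), not H2.
(D) has a nitrile (-C#N) but the nitrogen is NX1 (triple-bonded), not NX3 with two H.
So the answer is (B).

B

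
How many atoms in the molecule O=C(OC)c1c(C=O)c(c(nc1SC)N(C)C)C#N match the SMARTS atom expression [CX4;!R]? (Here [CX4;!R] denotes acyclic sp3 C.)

4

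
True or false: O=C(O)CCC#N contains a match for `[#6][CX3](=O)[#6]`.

The pattern [#6][CX3](=O)[#6] describes a carbonyl carbon (no H) flanked by two carbons — a ketone.
The closest candidate here is a carboxylic acid group (-C(=O)OH), but one neighbour of the carbonyl carbon is O, not C. No other fragment satisfies the full query, so there is no match.

False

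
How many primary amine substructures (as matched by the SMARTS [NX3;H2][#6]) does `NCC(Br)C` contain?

[NX3;H2][#6] is the SMARTS for a primary amine: a trivalent nitrogen with two H attached to carbon.
Exactly one fragment in the molecule meets all constraints, giving 1 match.

1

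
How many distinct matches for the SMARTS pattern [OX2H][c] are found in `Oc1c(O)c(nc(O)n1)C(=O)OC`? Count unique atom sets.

[OX2H][c] is the SMARTS for a phenol: a hydroxyl oxygen attached to an aromatic carbon.
The molecule carries 3 separate instances of a hydroxyl group (-OH) meeting every constraint; each maps to a distinct set of atoms, giving 3 matches.

3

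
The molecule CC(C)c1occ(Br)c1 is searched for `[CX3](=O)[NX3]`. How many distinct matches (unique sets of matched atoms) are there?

0

[CX3](=O)[NX3] is the SMARTS for an amide: a carbonyl carbon bonded to a trivalent nitrogen.
No fragment in the molecule satisfies every constraint, giving 0 matches.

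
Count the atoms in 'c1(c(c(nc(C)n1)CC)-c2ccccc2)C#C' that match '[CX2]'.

2

The query [CX2] means: C with X2: aliphatic carbon with exactly 2 total connections.
Check the 17 heavy atoms by environment: 2× n (aromatic, X2) → no; 10× c (aromatic, X3) → no; 3× C (X4) → no; 2× C (X2) → match.
That gives 2 matching atoms.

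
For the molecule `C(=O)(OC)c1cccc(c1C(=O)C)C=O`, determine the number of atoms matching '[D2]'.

The query [D2] means: atom with exactly two heavy-atom neighbours.
Check the 15 heavy atoms by environment: 3× c (aromatic, D3) → no; 3× c (aromatic, D2) → match; 1× C (D2) → match; 3× O (D1) → no; 2× C (D3) → no; 1× O (D2) → match; 2× C (D1) → no.
Summing the matching environments: 3 + 1 + 1 = 5 matching atoms.

5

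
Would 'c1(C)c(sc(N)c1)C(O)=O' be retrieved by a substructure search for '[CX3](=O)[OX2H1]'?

Yes

The pattern [CX3](=O)[OX2H1] describes an sp2 carbon double-bonded to O and single-bonded to an -OH oxygen — a carboxylic acid.
The molecule carries a carboxylic acid group (-C(=O)OH), whose atoms satisfy every constraint of the query, so the pattern matches.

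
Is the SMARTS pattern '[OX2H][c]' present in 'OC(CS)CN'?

The pattern [OX2H][c] describes a hydroxyl oxygen attached to an aromatic carbon — a phenol.
The closest candidate here is a hydroxyl group (-OH), but the -OH is on an aliphatic carbon, not an aromatic c. No other fragment satisfies the full query, so there is no match.

No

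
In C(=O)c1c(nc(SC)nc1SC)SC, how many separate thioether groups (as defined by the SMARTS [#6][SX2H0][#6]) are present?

[#6][SX2H0][#6] is the SMARTS for a thioether: an aliphatic sulfur bridging two carbons with no H on the sulfur.
The molecule carries 3 separate instances of a methylthio ether (-SCH3) meeting every constraint; each maps to a distinct set of atoms, giving 3 matches.

3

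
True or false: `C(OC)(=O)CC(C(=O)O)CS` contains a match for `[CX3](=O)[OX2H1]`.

True

The pattern [CX3](=O)[OX2H1] describes an sp2 carbon double-bonded to O and single-bonded to an -OH oxygen — a carboxylic acid.
The molecule carries a carboxylic acid group (-C(=O)OH), whose atoms satisfy every constraint of the query, so the pattern matches.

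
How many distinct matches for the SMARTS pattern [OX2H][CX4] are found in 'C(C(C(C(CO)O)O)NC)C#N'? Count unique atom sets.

[OX2H][CX4] is the SMARTS for an aliphatic alcohol: a hydroxyl oxygen bound to an sp3 (X4) carbon.
The molecule carries 3 separate instances of a hydroxyl group (-OH) meeting every constraint; each maps to a distinct set of atoms, giving 3 matches.

3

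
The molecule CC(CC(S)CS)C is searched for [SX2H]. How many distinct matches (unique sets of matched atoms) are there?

2

[SX2H] is the SMARTS for a thiol: an aliphatic sulfur with two connections, one being H.
The molecule carries 2 separate instances of a thiol (-SH) meeting every constraint; each maps to a distinct set of atoms, giving 2 matches.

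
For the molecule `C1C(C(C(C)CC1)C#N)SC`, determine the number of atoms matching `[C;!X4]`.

The query [C;!X4] means: aliphatic carbon that does not have four total connections.
Check the 11 heavy atoms by environment: 8× C (X4) → no; 1× C (X2) → match; 1× N (X1) → no; 1× S (X2) → no.
That gives 1 matching atom.

1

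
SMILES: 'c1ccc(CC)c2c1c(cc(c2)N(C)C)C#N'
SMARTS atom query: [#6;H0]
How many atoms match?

6

The query [#6;H0] means: any carbon with no attached hydrogen.
Check the 17 heavy atoms by environment: 5× c (aromatic, H0) → match; 5× c (aromatic, H1) → no; 1× C (H2) → no; 3× C (H3) → no; 2× N (H0) → no; 1× C (H0) → match.
Summing the matching environments: 5 + 1 = 6 matching atoms.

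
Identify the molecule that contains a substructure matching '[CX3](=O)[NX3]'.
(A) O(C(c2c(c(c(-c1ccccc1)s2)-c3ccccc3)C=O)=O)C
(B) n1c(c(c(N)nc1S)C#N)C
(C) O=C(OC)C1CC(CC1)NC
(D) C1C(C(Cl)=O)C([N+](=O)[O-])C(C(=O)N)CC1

D

[CX3](=O)[NX3] describes a carbonyl carbon bonded to a trivalent nitrogen (an amide).
(A) has a methyl-ester group (-C(=O)OCH3) but the carbonyl is bonded to O, not to an NX3 nitrogen.
(B) has a primary amino group (-NH2) but the -NH2 is not attached to a carbonyl carbon.
(C) has a methyl-ester group (-C(=O)OCH3) but the carbonyl is bonded to O, not to an NX3 nitrogen.
(D) contains a primary amide (-C(=O)NH2), which satisfies every atom and bond constraint.
So the answer is (D).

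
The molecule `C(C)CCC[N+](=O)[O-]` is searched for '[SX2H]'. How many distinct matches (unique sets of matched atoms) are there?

0

[SX2H] is the SMARTS for a thiol: an aliphatic sulfur with two connections, one being H.
No fragment in the molecule satisfies every constraint, giving 0 matches.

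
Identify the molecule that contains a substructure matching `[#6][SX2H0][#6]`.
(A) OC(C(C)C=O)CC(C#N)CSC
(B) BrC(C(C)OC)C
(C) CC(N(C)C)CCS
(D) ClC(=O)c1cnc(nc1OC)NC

A

[#6][SX2H0][#6] describes an aliphatic sulfur bridging two carbons with no H on the sulfur (a thioether).
(A) contains a methylthio ether (-SCH3), which satisfies every atom and bond constraint.
(B) has a methoxy ether (-OCH3) but the bridging atom is O, not S.
(C) has a thiol (-SH) but the sulfur has H1, not H0 bridging two carbons.
(D) has a methoxy ether (-OCH3) but the bridging atom is O, not S.
So the answer is (A).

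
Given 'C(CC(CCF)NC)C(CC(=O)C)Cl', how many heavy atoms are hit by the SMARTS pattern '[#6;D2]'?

The query [#6;D2] means: any carbon bonded to exactly two heavy atoms.
Check the 14 heavy atoms by environment: 5× C (D2) → match; 3× C (D3) → no; 1× Cl (D1) → no; 1× F (D1) → no; 1× N (D2) → no; 2× C (D1) → no; 1× O (D1) → no.
That gives 5 matching atoms.

5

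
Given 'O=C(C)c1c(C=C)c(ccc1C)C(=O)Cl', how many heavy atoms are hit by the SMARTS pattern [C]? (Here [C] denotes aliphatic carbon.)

The query [C] means: uppercase C matches aliphatic (non-aromatic) carbon only.
Check the 15 heavy atoms by environment: 6× c (aromatic) → no; 6× C → match; 2× O → no; 1× Cl → no.
That gives 6 matching atoms.

6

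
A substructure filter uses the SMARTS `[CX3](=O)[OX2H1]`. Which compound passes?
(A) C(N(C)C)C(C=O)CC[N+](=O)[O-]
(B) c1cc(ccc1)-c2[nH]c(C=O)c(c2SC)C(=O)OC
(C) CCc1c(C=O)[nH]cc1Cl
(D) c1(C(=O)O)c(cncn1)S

D

[CX3](=O)[OX2H1] describes an sp2 carbon double-bonded to O and single-bonded to an -OH oxygen (a carboxylic acid).
(A) has an aldehyde (-CHO) but there is no singly-bonded oxygen on the carbonyl carbon.
(B) has a methyl-ester group (-C(=O)OCH3) but the singly-bonded O has no H (OX2H0, not OX2H1).
(C) has an aldehyde (-CHO) but there is no singly-bonded oxygen on the carbonyl carbon.
(D) contains a carboxylic acid group (-C(=O)OH), which satisfies every atom and bond constraint.
So the answer is (D).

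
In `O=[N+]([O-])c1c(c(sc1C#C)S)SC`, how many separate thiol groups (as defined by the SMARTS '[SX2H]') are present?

1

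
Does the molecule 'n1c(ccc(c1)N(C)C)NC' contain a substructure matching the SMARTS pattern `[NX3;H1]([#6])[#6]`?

Yes

The pattern [NX3;H1]([#6])[#6] describes a trivalent nitrogen with one H, bonded to two carbons — a secondary amine.
The molecule carries an N-methylamino group (-NHCH3), whose atoms satisfy every constraint of the query, so the pattern matches.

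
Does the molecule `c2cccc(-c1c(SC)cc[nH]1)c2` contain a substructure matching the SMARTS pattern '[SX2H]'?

The pattern [SX2H] describes an aliphatic sulfur with two connections, one being H — a thiol.
The closest candidate here is a methylthio ether (-SCH3), but the sulfur has H0 (bonded to two carbons), not H1. No other fragment satisfies the full query, so there is no match.

No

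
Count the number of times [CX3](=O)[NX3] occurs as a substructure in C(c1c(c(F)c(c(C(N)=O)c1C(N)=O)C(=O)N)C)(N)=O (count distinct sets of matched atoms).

4

[CX3](=O)[NX3] is the SMARTS for an amide: a carbonyl carbon bonded to a trivalent nitrogen.
The molecule carries 4 separate instances of a primary amide (-C(=O)NH2) meeting every constraint; each maps to a distinct set of atoms, giving 4 matches.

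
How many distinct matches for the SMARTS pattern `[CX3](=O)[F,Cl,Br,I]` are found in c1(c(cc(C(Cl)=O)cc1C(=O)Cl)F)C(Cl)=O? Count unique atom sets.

[CX3](=O)[F,Cl,Br,I] is the SMARTS for an acyl halide: a carbonyl carbon bonded to a halogen.
The molecule carries 3 separate instances of an acyl chloride (-C(=O)Cl) meeting every constraint; each maps to a distinct set of atoms, giving 3 matches.

3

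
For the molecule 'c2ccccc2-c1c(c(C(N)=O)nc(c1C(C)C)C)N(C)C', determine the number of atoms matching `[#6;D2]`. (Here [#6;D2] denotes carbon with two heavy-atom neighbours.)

5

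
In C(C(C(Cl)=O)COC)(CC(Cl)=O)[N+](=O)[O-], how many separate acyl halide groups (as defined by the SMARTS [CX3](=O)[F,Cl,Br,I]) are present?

[CX3](=O)[F,Cl,Br,I] is the SMARTS for an acyl halide: a carbonyl carbon bonded to a halogen.
The molecule carries 2 separate instances of an acyl chloride (-C(=O)Cl) meeting every constraint; each maps to a distinct set of atoms, giving 2 matches.

2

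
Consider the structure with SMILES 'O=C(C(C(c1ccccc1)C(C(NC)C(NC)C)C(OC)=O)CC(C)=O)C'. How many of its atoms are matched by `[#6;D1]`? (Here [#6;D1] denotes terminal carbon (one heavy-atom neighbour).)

6

Check the 27 heavy atoms by environment: 6× C (D1) → match; 8× C (D3) → no; 1× C (D2) → no; 3× O (D1) → no; 2× N (D2) → no; 1× O (D2) → no; 1× c (aromatic, D3) → no; 5× c (aromatic, D2) → no.
That gives 6 matching atoms.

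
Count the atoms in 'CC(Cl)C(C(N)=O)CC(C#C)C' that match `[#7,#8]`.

2

The query [#7,#8] means: nitrogen or oxygen (comma = OR).
Check the 12 heavy atoms by environment: 9× C → no; 1× O → match; 1× N → match; 1× Cl → no.
Summing the matching environments: 1 + 1 = 2 matching atoms.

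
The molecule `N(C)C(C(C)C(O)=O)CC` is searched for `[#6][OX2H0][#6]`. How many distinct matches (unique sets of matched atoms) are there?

0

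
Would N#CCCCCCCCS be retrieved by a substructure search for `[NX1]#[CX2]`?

Yes

The pattern [NX1]#[CX2] describes a nitrogen triple-bonded to a two-connected carbon — a nitrile.
The molecule carries a nitrile (-C#N), whose atoms satisfy every constraint of the query, so the pattern matches.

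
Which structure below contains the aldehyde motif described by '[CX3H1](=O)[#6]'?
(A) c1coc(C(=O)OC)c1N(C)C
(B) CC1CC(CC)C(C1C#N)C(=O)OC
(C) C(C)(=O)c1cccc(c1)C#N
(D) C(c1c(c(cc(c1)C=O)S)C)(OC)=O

[CX3H1](=O)[#6] describes an sp2 carbon with one H, double-bonded to O and single-bonded to carbon (an aldehyde).
(A) has a methyl-ester group (-C(=O)OCH3) but the carbonyl carbon has H0, not H1.
(B) has a methyl-ester group (-C(=O)OCH3) but the carbonyl carbon has H0, not H1.
(C) has an acetyl/ketone group (-C(=O)CH3) but the carbonyl carbon has H0 (two carbon neighbours), not H1.
(D) contains an aldehyde (-CHO), which satisfies every atom and bond constraint.
So the answer is (D).

D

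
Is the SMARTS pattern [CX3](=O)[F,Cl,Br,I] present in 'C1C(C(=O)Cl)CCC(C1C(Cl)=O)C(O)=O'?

Yes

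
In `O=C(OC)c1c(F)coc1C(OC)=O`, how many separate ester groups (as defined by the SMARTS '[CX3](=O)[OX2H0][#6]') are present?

2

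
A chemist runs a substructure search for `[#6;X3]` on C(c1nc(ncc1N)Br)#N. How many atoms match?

4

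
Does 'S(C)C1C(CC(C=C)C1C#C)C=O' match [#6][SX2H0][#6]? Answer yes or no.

Yes

The pattern [#6][SX2H0][#6] describes an aliphatic sulfur bridging two carbons with no H on the sulfur — a thioether.
The molecule carries a methylthio ether (-SCH3), whose atoms satisfy every constraint of the query, so the pattern matches.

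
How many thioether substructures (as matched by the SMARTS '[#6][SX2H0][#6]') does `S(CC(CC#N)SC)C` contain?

[#6][SX2H0][#6] is the SMARTS for a thioether: an aliphatic sulfur bridging two carbons with no H on the sulfur.
The molecule carries 2 separate instances of a methylthio ether (-SCH3) meeting every constraint; each maps to a distinct set of atoms, giving 2 matches.

2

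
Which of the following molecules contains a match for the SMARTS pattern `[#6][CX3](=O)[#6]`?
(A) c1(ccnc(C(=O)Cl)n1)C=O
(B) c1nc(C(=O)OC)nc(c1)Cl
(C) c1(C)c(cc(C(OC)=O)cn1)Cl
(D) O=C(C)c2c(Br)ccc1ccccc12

[#6][CX3](=O)[#6] describes a carbonyl carbon (no H) flanked by two carbons (a ketone).
(A) has an aldehyde (-CHO) but the carbonyl carbon has H1, so it is not flanked by two carbons.
(B) has a methyl-ester group (-C(=O)OCH3) but one neighbour of the carbonyl carbon is O, not C.
(C) has a methyl-ester group (-C(=O)OCH3) but one neighbour of the carbonyl carbon is O, not C.
(D) contains an acetyl/ketone group (-C(=O)CH3), which satisfies every atom and bond constraint.
So the answer is (D).

D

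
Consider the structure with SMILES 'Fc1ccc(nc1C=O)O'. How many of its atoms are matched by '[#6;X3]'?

6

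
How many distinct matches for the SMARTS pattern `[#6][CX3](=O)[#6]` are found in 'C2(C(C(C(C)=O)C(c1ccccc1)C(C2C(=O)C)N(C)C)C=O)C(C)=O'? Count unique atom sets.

[#6][CX3](=O)[#6] is the SMARTS for a ketone: a carbonyl carbon (no H) flanked by two carbons.
The molecule carries 3 separate instances of an acetyl/ketone group (-C(=O)CH3) meeting every constraint; each maps to a distinct set of atoms, giving 3 matches.

3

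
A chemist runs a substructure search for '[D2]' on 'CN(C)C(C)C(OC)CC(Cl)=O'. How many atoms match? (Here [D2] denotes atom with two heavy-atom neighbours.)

2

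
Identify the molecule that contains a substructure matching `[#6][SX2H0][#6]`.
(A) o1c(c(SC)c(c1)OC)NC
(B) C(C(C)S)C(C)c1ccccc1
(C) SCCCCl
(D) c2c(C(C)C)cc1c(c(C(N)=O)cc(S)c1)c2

[#6][SX2H0][#6] describes an aliphatic sulfur bridging two carbons with no H on the sulfur (a thioether).
(A) contains a methylthio ether (-SCH3), which satisfies every atom and bond constraint.
(B) has a thiol (-SH) but the sulfur has H1, not H0 bridging two carbons.
(C) has a thiol (-SH) but the sulfur has H1, not H0 bridging two carbons.
(D) has a thiol (-SH) but the sulfur has H1, not H0 bridging two carbons.
So the answer is (A).

A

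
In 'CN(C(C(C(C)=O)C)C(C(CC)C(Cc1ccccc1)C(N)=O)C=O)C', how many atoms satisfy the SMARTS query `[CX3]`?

The query [CX3] means: C with X3: aliphatic carbon with exactly 3 total connections.
Check the 26 heavy atoms by environment: 12× C (X4) → no; 3× C (X3) → match; 3× O (X1) → no; 2× N (X3) → no; 6× c (aromatic, X3) → no.
That gives 3 matching atoms.

3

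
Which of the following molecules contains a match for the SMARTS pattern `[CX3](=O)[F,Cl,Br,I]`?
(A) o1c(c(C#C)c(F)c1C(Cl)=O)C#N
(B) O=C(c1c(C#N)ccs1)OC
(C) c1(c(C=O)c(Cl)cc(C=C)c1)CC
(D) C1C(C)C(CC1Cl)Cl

[CX3](=O)[F,Cl,Br,I] describes a carbonyl carbon bonded to a halogen (an acyl halide).
(A) contains an acyl chloride (-C(=O)Cl), which satisfies every atom and bond constraint.
(B) has a methyl-ester group (-C(=O)OCH3) but the carbonyl is bonded to -O-C, not to a halogen.
(C) has a chloro substituent but the Cl is not on a carbonyl carbon.
(D) has a chloro substituent but the Cl is not on a carbonyl carbon.
So the answer is (A).

A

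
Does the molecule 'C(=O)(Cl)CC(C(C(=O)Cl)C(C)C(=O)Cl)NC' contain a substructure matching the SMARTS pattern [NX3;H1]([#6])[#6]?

Yes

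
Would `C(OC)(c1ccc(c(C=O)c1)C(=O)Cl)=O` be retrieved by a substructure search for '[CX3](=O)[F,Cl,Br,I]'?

The pattern [CX3](=O)[F,Cl,Br,I] describes a carbonyl carbon bonded to a halogen — an acyl halide.
The molecule carries an acyl chloride (-C(=O)Cl), whose atoms satisfy every constraint of the query, so the pattern matches.

Yes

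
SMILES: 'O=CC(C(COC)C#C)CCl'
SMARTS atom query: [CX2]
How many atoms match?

2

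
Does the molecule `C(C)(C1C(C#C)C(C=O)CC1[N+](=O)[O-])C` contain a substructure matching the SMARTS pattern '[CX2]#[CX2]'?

The pattern [CX2]#[CX2] describes a carbon-carbon triple bond — an alkyne.
The molecule carries an ethynyl group (-C#CH), whose atoms satisfy every constraint of the query, so the pattern matches.

Yes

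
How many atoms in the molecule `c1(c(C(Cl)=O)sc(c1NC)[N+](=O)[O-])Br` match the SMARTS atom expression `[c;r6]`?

Check the 14 heavy atoms by environment: 1× s (aromatic, in 5-ring) → no; 4× c (aromatic, in 5-ring) → no; 1× Br (acyclic) → no; 2× C (acyclic) → no; 2× O (acyclic) → no; 1× Cl (acyclic) → no; 1× N (charge +1, acyclic) → no; 1× O (charge -1, acyclic) → no; 1× N (acyclic) → no.
No environment satisfies the query, so 0 matching atoms.

0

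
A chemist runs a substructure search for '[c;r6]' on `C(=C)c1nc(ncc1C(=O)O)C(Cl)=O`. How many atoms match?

4

The query [c;r6] means: aromatic carbon that belongs to a six-membered ring.
Check the 14 heavy atoms by environment: 2× n (aromatic, in 6-ring) → no; 4× c (aromatic, in 6-ring) → match; 4× C (acyclic) → no; 3× O (acyclic) → no; 1× Cl (acyclic) → no.
That gives 4 matching atoms.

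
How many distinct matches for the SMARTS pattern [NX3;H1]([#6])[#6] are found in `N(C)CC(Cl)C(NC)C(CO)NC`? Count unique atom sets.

3

[NX3;H1]([#6])[#6] is the SMARTS for a secondary amine: a trivalent nitrogen with one H, bonded to two carbons.
The molecule carries 3 separate instances of an N-methylamino group (-NHCH3) meeting every constraint; each maps to a distinct set of atoms, giving 3 matches.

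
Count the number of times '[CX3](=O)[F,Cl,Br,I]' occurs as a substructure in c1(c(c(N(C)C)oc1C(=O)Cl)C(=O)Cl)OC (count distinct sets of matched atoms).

[CX3](=O)[F,Cl,Br,I] is the SMARTS for an acyl halide: a carbonyl carbon bonded to a halogen.
The molecule carries 2 separate instances of an acyl chloride (-C(=O)Cl) meeting every constraint; each maps to a distinct set of atoms, giving 2 matches.

2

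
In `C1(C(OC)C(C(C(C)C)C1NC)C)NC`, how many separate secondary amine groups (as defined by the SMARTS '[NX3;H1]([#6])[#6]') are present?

2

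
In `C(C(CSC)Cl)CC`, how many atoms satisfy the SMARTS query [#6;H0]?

The query [#6;H0] means: any carbon with no attached hydrogen.
Check the 8 heavy atoms by environment: 3× C (H2) → no; 1× C (H1) → no; 2× C (H3) → no; 1× Cl (H0) → no; 1× S (H0) → no.
No environment satisfies the query, so 0 matching atoms.

0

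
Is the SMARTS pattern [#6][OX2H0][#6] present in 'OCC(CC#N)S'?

No

The pattern [#6][OX2H0][#6] describes an aliphatic oxygen bridging two carbons with no H on the oxygen — an ether.
The closest candidate here is a hydroxyl group (-OH), but the oxygen has H1, not H0 bridging two carbons. No other fragment satisfies the full query, so there is no match.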